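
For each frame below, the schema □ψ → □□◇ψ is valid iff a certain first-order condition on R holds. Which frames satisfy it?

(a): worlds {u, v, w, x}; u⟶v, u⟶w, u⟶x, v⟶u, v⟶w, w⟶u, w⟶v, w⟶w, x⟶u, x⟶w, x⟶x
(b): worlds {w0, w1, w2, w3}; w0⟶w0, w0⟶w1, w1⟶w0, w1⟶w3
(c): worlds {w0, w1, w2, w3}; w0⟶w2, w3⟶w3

(a), (c)

Frame correspondent (Sahlqvist): ∀x ∀z (xR²z → ∃w (xRw ∧ zRw)) — i.e. a generalized confluence (Geach) condition.
(a): condition met.
(b): fails — w0R²w3 but no w with w0Rw and w3Rw.
(c): condition met.
Valid on: (a), (c).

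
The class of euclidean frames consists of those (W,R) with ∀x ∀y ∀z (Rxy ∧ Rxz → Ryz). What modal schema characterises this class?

◇r → □◇r

The condition is the Euclidean property. The 5 schema ◇r → □◇r defines it.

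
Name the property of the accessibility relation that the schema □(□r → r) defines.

shift-reflexivity: ∀x ∀y (Rxy → Ryy)

Suppose □(□r→r) is valid. Take Rxy and set V(r)={w : Ryw}. Then at y, □r holds; since □(□r→r) at x, □r→r at y, so r at y, i.e. Ryy.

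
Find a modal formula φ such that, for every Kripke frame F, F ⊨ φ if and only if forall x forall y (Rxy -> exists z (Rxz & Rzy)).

This is density; the standard corresponding axiom is C4: □□q → □q.

□□q → □q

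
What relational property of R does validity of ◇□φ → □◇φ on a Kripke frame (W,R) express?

Convergence

Suppose ◇□φ→□◇φ is valid. Take Rxy, Rxz and set V(φ)={w : Ryw}. Then □φ at y so ◇□φ at x, so □◇φ at x, so ◇φ at z, giving w with Rzw and Ryw.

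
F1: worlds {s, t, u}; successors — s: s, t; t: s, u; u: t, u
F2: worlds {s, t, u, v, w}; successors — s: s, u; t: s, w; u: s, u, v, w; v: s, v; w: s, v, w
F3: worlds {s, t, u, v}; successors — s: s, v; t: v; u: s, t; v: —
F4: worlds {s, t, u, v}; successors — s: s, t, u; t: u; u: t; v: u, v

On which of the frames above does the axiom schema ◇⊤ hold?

This is the axiom for seriality; its first-order frame correspondent is ∀x ∃y Rxy.
F1: condition met.
F2: condition met.
F3: fails — world v has no successor.
F4: condition met.
Valid on: F1, F2, F4.

F1, F2, F4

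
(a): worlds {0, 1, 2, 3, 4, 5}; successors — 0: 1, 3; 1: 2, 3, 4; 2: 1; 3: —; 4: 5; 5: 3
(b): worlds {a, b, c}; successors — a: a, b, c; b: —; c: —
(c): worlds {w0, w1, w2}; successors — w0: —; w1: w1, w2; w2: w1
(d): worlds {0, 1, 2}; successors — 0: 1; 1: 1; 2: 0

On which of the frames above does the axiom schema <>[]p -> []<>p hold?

The schema corresponds to convergence: forall x forall y forall z (Rxy & Rxz -> exists w (Ryw & Rzw)).
(a): fails — R01 and R03 but 1 and 3 have no common successor.
(b): fails — Raa and Rac but a and c have no common successor.
(c): ✓.
(d): ✓.

(c), (d)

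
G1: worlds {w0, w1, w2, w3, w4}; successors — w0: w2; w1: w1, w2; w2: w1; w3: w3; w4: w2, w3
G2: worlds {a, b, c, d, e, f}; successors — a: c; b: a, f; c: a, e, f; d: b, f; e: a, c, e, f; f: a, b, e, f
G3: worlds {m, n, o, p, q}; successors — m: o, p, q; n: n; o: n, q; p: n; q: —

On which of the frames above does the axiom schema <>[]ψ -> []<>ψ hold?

This is the axiom for convergence; its first-order frame correspondent is forall x forall y forall z (Rxy & Rxz -> exists w (Ryw & Rzw)).
G1: fails — Rw4w2 and Rw4w3 but w2 and w3 have no common successor.
G2: fails — Rbf and Rba but f and a have no common successor.
G3: fails — Rmo and Rmq but o and q have no common successor.
Valid on no frame.

none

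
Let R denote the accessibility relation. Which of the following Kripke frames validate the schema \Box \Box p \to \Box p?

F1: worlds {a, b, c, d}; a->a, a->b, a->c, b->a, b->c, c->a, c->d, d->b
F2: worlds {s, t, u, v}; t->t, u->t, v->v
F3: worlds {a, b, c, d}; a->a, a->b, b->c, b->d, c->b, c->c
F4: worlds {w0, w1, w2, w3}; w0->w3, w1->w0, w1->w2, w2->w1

F2

Frame correspondent (Sahlqvist): \forall x \forall y (Rxy \to \exists z (Rxz \wedge Rzy)) — i.e. density.
F1: fails — Rcd but no z with Rcz and Rzd.
F2: ✓.
F3: fails — Rbd but no z with Rbz and Rzd.
F4: fails — Rw1w2 but no z with Rw1z and Rzw2.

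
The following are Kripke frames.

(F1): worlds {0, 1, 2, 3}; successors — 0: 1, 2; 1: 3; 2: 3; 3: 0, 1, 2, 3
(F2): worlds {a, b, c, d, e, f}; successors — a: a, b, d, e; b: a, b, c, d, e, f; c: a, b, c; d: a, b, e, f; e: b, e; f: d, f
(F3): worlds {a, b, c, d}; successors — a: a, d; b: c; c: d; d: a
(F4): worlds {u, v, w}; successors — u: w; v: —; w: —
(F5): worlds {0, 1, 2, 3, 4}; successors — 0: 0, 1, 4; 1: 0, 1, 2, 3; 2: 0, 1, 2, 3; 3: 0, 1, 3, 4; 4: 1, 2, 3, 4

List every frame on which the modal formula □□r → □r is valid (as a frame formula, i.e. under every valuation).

Frame correspondent (Sahlqvist): ∀x ∀y (Rxy → ∃z (Rxz ∧ Rzy)) — i.e. density.
(F1): fails — R02 but no z with R0z and Rz2.
(F2): ✓.
(F3): fails — Rbc but no z with Rbz and Rzc.
(F4): fails — Ruw but no z with Ruz and Rzw.
(F5): ✓.

(F2), (F5)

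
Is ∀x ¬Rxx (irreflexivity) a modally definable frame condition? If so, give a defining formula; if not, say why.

No — not modally definable

If a class were modally definable it would be closed under surjective bounded morphisms (Goldblatt–Thomason).
The 4-cycle (worlds a,b,c,d with a→b→c→d→a) is irreflexive, and the map sending every world to a single reflexive point • is a surjective bounded morphism (forth: every edge maps to (•,•); back: every world has a successor). So any modal formula valid on the 4-cycle is also valid on the reflexive point, which is not irreflexive.
So the class is not modally definable.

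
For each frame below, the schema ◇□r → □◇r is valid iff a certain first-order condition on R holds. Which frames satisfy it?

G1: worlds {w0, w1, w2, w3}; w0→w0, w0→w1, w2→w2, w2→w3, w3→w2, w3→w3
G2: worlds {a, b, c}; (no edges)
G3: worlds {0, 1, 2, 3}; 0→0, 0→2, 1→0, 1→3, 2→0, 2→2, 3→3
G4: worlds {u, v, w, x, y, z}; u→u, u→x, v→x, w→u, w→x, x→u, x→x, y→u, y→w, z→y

The schema corresponds to convergence: ∀x ∀y ∀z (Rxy ∧ Rxz → ∃w (Ryw ∧ Rzw)).
G1: fails — Rw0w1 and Rw0w1 but w1 and w1 have no common successor.
G2: holds.
G3: fails — R10 and R13 but 0 and 3 have no common successor.
G4: holds.

G2, G4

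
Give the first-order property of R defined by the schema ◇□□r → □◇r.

∀x ∀y ∀z ((xRy ∧ xRz) → ∃w (yR²w ∧ zRw))

This is a Sahlqvist (Geach-type) schema ◇^1□^2r → □^1◇^1r.
First-order correspondent: ∀x ∀y ∀z ((xRy ∧ xRz) → ∃w (yR²w ∧ zRw)).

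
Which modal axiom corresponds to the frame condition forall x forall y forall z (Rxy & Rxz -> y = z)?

A defining formula is ◇ψ → □ψ (the CD axiom).

◇ψ → □ψ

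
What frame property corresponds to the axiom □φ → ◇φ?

seriality

This schema is the D axiom.
Its frame correspondent is seriality — ∀x ∃y Rxy.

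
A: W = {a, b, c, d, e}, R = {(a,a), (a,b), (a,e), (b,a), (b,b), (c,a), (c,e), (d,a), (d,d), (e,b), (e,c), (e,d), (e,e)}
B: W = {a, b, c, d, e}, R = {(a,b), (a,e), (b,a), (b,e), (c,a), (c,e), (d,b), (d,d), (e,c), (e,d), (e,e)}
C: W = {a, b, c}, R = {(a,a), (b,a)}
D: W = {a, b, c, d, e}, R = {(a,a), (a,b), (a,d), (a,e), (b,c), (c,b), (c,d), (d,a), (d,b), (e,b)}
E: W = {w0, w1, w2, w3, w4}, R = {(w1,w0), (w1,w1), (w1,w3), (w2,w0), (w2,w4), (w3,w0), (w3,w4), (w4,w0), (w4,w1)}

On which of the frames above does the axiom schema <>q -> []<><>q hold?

C

The schema corresponds to a generalized confluence (Geach) condition: forall x forall y forall z ((xRy & xRz) -> exists w (y = w & z R^2 w)).
A: fails — eRc, eRb but no w with c=w and bR²w.
B: fails — eRc, eRd but no w with c=w and dR²w.
C: ✓.
D: fails — aRa, aRb but no w with a=w and bR²w.
E: fails — w1Rw0, w1Rw0 but no w with w0=w and w0R²w.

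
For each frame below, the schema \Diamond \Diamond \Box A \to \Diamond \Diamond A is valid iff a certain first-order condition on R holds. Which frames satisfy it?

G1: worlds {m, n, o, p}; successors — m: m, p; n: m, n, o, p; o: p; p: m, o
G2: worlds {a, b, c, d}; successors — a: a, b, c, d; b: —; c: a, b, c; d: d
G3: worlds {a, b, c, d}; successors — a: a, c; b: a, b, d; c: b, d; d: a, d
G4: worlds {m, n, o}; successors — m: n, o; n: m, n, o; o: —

Frame correspondent (Sahlqvist): \forall x \forall y (x R^2 y \to \exists w (yRw \wedge x R^2 w)) — i.e. a generalized confluence (Geach) condition.
G1: fails — oR²o but no w with oRw and oR²w.
G2: fails — aR²b but no w with bRw and aR²w.
G3: holds.
G4: fails — mR²o but no w with oRw and mR²w.

G3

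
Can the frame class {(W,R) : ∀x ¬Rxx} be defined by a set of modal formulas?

If a class were modally definable it would be closed under surjective bounded morphisms (Goldblatt–Thomason).
The 2-cycle (worlds 0,1 with 0→1→0) is irreflexive, and the map sending every world to a single reflexive point • is a surjective bounded morphism (forth: every edge maps to (•,•); back: every world has a successor). So any modal formula valid on the 2-cycle is also valid on the reflexive point, which is not irreflexive.
So no modal formula (or set of formulas) defines exactly the irreflexive frames.

No — not modally definable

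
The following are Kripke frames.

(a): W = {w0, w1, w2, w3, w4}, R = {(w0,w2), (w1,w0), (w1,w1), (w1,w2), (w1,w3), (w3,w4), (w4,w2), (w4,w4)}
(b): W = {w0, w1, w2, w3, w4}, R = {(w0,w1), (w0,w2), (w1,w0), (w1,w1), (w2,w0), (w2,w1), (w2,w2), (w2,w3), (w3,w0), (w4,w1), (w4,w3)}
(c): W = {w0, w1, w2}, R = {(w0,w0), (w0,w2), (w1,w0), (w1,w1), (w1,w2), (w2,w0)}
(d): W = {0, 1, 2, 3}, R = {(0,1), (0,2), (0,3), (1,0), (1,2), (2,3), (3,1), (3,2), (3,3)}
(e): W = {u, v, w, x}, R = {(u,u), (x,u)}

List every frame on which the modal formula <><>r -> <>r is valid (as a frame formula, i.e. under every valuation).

Frame correspondent (Sahlqvist): forall x forall y forall z (Rxy & Ryz -> Rxz) — i.e. transitivity.
(a): fails — Rw1w3 and Rw3w4 but not Rw1w4.
(b): fails — Rw1w0 and Rw0w2 but not Rw1w2.
(c): fails — Rw2w0 and Rw0w2 but not Rw2w2.
(d): fails — R10 and R01 but not R11.
(e): ✓.
Valid on: (e).

(e)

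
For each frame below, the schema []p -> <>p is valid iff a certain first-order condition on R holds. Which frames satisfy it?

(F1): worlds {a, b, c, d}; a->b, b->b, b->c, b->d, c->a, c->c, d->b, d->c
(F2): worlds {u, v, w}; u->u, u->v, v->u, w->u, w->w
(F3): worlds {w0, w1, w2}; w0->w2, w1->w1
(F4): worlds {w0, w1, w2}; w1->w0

The schema corresponds to seriality: forall x exists y Rxy.
(F1): satisfies the condition.
(F2): satisfies the condition.
(F3): fails — world w2 has no successor.
(F4): fails — world w0 has no successor.

(F1), (F2)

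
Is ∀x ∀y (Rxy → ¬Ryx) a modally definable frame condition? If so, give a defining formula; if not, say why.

If a class were modally definable it would be closed under surjective bounded morphisms (Goldblatt–Thomason).
The 3-cycle (worlds w0,w1,w2 with w0→w1→w2→w0) is asymmetric. Mapping every world to a single reflexive point • is a surjective bounded morphism, and the reflexive point is not asymmetric (R•• but asymmetry requires ¬R••).
Hence asymmetry is not modally definable.

Not modally definable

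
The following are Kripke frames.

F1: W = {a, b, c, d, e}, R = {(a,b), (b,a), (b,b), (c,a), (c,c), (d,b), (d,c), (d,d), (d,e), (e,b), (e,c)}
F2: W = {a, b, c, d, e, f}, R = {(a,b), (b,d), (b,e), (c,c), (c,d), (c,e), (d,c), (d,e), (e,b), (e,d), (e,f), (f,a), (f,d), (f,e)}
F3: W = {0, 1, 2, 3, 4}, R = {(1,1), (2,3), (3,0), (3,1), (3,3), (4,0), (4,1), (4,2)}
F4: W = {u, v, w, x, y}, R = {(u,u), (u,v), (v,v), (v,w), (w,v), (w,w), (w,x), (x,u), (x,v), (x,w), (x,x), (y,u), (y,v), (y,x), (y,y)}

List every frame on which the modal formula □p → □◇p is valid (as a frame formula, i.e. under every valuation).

Frame correspondent (Sahlqvist): ∀x ∀z (xRz → ∃w (xRw ∧ zRw)) — i.e. a generalized confluence (Geach) condition.
F1: fails — cRa but no w with cRw and aRw.
F2: fails — aRb but no w with aRw and bRw.
F3: fails — 3R0 but no w with 3Rw and 0Rw.
F4: satisfies the condition.
Valid on: F4.

F4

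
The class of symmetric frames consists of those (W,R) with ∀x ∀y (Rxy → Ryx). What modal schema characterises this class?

This is symmetry; the standard corresponding axiom is B: p → □◇p.
Suppose p→□◇p is valid. Take Rxy and set V(p)={x}. Then p at x, so □◇p at x, so ◇p at y, so some z with Ryz has p; z=x, i.e. Ryx.

p → □◇p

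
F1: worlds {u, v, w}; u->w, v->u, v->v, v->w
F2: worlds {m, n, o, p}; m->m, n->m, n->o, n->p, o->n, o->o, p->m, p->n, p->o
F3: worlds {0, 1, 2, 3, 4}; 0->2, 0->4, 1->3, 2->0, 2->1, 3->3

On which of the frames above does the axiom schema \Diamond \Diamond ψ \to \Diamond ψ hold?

F1

Frame correspondent (Sahlqvist): \forall x \forall y \forall z (Rxy \wedge Ryz \to Rxz) — i.e. transitivity.
F1: holds.
F2: fails — Ron and Rnm but not Rom.
F3: fails — R02 and R20 but not R00.
Valid on: F1.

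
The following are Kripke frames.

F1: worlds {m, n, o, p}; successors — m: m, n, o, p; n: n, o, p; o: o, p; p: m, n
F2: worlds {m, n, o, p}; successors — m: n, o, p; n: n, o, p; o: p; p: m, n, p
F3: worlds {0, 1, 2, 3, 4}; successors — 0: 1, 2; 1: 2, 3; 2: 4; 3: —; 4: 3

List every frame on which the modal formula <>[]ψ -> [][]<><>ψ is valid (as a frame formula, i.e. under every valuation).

F1, F2

Frame correspondent (Sahlqvist): forall x forall y forall z ((xRy & x R^2 z) -> exists w (yRw & z R^2 w)) — i.e. a generalized confluence (Geach) condition.
F1: ✓.
F2: ✓.
F3: fails — 0R1, 0R²3 but no w with 1Rw and 3R²w.
Valid on: F1, F2.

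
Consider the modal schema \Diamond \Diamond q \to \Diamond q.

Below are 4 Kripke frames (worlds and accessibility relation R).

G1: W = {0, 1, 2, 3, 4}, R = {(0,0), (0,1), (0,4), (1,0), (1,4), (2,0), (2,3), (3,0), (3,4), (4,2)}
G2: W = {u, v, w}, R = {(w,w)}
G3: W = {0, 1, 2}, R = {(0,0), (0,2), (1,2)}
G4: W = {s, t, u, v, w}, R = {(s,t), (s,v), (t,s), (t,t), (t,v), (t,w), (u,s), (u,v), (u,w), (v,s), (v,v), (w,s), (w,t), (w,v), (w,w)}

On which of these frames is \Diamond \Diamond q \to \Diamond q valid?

G2, G3

This is the axiom for transitivity; its first-order frame correspondent is \forall x \forall y \forall z (Rxy \wedge Ryz \to Rxz).
G1: fails — R10 and R01 but not R11.
G2: holds.
G3: holds.
G4: fails — Ruw and Rwt but not Rut.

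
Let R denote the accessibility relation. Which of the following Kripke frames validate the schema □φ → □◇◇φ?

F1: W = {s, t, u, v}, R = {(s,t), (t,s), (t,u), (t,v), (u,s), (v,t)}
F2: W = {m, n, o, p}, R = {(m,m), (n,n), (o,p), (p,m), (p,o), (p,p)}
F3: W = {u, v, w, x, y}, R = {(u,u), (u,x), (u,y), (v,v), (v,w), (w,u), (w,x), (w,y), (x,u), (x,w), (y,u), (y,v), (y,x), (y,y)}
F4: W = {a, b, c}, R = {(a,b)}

The schema corresponds to a generalized confluence (Geach) condition: ∀x ∀z (xRz → ∃w (xRw ∧ zR²w)).
F1: fails — tRu but no w with tRw and uR²w.
F2: ✓.
F3: ✓.
F4: fails — aRb but no w with aRw and bR²w.

F2, F3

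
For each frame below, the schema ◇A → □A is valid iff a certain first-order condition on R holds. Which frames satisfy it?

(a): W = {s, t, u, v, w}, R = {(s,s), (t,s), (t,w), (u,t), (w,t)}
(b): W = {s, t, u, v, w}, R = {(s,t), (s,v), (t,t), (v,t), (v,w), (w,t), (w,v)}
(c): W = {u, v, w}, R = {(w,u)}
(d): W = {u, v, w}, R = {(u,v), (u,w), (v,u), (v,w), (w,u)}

The schema corresponds to partial functionality: ∀x ∀y ∀z (Rxy ∧ Rxz → y = z).
(a): fails — t sees both s and w.
(b): fails — s sees both t and v.
(c): ✓.
(d): fails — u sees both v and w.

(c)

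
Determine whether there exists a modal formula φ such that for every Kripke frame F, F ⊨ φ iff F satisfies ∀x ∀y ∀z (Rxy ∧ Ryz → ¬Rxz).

Not modally definable

Modal frame validity is preserved under surjective bounded morphisms.
The 3-cycle (worlds s,t,u with s→t→u→s) is intransitive. Mapping every world to a single reflexive point • is a surjective bounded morphism; the reflexive point is not intransitive (R••∧R•• but R••).
Hence intransitivity is not modally definable.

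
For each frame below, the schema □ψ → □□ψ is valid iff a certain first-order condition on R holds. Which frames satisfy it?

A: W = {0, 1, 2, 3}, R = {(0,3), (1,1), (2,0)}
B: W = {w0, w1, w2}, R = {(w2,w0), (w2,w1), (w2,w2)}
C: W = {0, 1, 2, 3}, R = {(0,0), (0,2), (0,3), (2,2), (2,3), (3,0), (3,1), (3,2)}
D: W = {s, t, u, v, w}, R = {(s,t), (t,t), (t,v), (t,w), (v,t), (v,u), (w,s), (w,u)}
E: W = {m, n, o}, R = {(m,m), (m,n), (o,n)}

This is the axiom for transitivity; its first-order frame correspondent is ∀x ∀y ∀z (Rxy ∧ Ryz → Rxz).
A: fails — R20 and R03 but not R23.
B: satisfies the condition.
C: fails — R32 and R23 but not R33.
D: fails — Rtv and Rvu but not Rtu.
E: satisfies the condition.
Valid on: B, E.

B, E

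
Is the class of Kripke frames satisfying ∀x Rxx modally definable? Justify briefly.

Yes — defined by □r → r

This is a Sahlqvist condition; the T axiom □r → r defines it.
Suppose □r→r is valid. At any x set V(r)={w : Rxw}. Then □r holds at x, so r holds at x, i.e. Rxx.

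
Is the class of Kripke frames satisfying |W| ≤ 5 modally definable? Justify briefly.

If a class were modally definable it would be closed under disjoint unions (Goldblatt–Thomason).
Any modal formula valid on each of 6 disjoint one-world frames is valid on their disjoint union (validity is preserved under disjoint unions). Each one-world frame has |W|=1≤5, but the union has |W|=6.
So the class is not modally definable.

No — not modally definable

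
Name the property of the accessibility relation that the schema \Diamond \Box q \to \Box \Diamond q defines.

convergence

Suppose ◇□q→□◇q is valid. Take Rxy, Rxz and set V(q)={w : Ryw}. Then □q at y so ◇□q at x, so □◇q at x, so ◇q at z, giving w with Rzw and Ryw.
Conversely, any frame satisfying \forall x \forall y \forall z (Rxy \wedge Rxz \to \exists w (Ryw \wedge Rzw)) validates the schema.
So the correspondent is convergence.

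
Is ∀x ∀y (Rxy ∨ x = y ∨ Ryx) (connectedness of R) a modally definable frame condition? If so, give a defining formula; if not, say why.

Not modally definable

Any modally definable frame class is closed under disjoint unions.
Take 3 disjoint single-world reflexive frames: each is trivially connected, but their disjoint union has 3 worlds with no edge between distinct components, so it is not connected.
Hence connectedness of R is not modally definable.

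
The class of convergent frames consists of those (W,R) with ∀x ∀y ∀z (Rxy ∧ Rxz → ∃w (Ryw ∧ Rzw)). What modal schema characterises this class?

◇□r → □◇r

This is convergence; the standard corresponding axiom is .2: ◇□r → □◇r.
Suppose ◇□r→□◇r is valid. Take Rxy, Rxz and set V(r)={w : Ryw}. Then □r at y so ◇□r at x, so □◇r at x, so ◇r at z, giving w with Rzw and Ryw.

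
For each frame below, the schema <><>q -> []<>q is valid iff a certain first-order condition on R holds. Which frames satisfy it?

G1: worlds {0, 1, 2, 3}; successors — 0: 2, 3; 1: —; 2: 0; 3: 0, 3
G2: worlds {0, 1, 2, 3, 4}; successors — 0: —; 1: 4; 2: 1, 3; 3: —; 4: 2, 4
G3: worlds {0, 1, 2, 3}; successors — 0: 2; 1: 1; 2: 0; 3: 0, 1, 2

The schema corresponds to a generalized confluence (Geach) condition: forall x forall y forall z ((x R^2 y & xRz) -> exists w (y = w & zRw)).
G1: fails — 0R²3, 0R2 but no w with 3=w and 2Rw.
G2: fails — 2R²4, 2R3 but no w with 4=w and 3Rw.
G3: fails — 3R²0, 3R0 but no w with 0=w and 0Rw.
Valid on no frame.

none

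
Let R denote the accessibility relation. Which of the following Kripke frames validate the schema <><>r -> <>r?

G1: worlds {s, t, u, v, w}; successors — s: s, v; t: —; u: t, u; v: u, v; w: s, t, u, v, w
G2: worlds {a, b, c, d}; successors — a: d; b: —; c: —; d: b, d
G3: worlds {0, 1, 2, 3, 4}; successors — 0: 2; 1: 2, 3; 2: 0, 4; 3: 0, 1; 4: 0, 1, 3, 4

Frame correspondent (Sahlqvist): forall x forall y forall z (Rxy & Ryz -> Rxz) — i.e. transitivity.
G1: fails — Rvu and Rut but not Rvt.
G2: fails — Rad and Rdb but not Rab.
G3: fails — R02 and R20 but not R00.

none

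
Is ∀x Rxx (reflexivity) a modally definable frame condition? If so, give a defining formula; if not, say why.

Definable; □q → q defines it

The condition is reflexivity. A defining modal formula is □q → q.
Suppose □q→q is valid. At any x set V(q)={w : Rxw}. Then □q holds at x, so q holds at x, i.e. Rxx.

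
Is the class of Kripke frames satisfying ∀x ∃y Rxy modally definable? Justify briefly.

Yes, by □q → ◇q

Yes: it is seriality, defined by the D schema □q → ◇q.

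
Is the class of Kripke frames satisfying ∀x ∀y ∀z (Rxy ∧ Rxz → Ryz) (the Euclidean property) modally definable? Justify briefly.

Definable; ◇q → □◇q defines it

The condition is the Euclidean property. A defining modal formula is ◇q → □◇q.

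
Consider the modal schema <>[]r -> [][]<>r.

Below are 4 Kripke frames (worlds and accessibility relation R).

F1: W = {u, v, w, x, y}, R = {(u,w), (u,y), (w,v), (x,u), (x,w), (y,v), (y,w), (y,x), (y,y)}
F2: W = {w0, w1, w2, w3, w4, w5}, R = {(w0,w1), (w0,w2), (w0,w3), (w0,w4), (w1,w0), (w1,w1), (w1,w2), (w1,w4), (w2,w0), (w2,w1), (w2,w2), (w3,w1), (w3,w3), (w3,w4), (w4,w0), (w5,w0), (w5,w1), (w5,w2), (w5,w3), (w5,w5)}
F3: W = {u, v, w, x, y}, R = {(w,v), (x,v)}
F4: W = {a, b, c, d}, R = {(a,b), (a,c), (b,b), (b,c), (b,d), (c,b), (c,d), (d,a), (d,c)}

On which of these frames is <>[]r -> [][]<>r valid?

The schema corresponds to a generalized confluence (Geach) condition: forall x forall y forall z ((xRy & x R^2 z) -> exists w (yRw & zRw)).
F1: fails — uRw, uR²v but no t with wRt and vRt.
F2: fails — w0Rw3, w0R²w4 but no w with w3Rw and w4Rw.
F3: condition met.
F4: fails — aRc, aR²d but no w with cRw and dRw.
Valid on: F3.

F3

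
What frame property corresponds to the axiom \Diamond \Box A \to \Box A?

the Euclidean property: \forall x \forall y \forall z (Rxy \wedge Rxz \to Ryz)

Equivalently (dual form): ◇A → □◇A.
Suppose ◇A→□◇A is valid. Take Rxy, Rxz and set V(A)={y}. Then ◇A at x, so □◇A at x, so ◇A at z, so some w with Rzw has A; w=y, i.e. Rzy. By symmetry of the argument, Ryz.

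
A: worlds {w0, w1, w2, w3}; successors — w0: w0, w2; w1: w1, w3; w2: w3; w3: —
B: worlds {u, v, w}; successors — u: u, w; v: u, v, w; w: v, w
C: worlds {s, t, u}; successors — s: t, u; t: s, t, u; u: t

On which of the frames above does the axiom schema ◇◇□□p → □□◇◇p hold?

B, C

The schema corresponds to a generalized confluence (Geach) condition: ∀x ∀y ∀z ((xR²y ∧ xR²z) → ∃w (yR²w ∧ zR²w)).
A: fails — w0R²w0, w0R²w2 but no w with w0R²w and w2R²w.
B: holds.
C: holds.
Valid on: B, C.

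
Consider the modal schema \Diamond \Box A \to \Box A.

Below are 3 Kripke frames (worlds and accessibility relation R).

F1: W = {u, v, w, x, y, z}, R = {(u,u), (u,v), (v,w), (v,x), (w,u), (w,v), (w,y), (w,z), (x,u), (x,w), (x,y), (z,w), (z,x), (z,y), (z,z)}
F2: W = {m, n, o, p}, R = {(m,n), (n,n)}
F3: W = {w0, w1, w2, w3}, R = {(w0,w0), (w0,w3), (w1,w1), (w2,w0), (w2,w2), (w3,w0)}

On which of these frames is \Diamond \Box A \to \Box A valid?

F2

The schema corresponds to the Euclidean property: \forall x \forall y \forall z (Rxy \wedge Rxz \to Ryz).
F1: fails — Ruv and Ruv but not Rvv.
F2: holds.
F3: fails — Rw0w3 and Rw0w3 but not Rw3w3.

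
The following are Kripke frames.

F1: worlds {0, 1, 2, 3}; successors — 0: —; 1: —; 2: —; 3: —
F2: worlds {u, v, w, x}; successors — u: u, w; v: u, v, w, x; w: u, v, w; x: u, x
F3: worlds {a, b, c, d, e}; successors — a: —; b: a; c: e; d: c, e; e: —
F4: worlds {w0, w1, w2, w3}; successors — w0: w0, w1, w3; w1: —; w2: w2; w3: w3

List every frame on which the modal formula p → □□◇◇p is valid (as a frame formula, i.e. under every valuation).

Frame correspondent (Sahlqvist): ∀x ∀z (xR²z → ∃w (x = w ∧ zR²w)) — i.e. a generalized confluence (Geach) condition.
F1: ✓.
F2: fails — vR²x but no t with v=t and xR²t.
F3: fails — dR²e but no w with d=w and eR²w.
F4: fails — w0R²w1 but no w with w0=w and w1R²w.

F1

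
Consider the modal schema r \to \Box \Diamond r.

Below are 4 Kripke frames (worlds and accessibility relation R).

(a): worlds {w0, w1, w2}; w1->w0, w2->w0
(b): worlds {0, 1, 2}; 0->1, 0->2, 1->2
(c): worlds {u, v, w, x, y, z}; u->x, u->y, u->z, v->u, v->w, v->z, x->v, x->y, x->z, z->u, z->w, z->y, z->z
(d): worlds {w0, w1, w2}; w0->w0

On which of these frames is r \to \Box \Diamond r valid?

(d)

The schema corresponds to symmetry: \forall x \forall y (Rxy \to Ryx).
(a): fails — Rw1w0 but not Rw0w1.
(b): fails — R12 but not R21.
(c): fails — Rvz but not Rzv.
(d): ✓.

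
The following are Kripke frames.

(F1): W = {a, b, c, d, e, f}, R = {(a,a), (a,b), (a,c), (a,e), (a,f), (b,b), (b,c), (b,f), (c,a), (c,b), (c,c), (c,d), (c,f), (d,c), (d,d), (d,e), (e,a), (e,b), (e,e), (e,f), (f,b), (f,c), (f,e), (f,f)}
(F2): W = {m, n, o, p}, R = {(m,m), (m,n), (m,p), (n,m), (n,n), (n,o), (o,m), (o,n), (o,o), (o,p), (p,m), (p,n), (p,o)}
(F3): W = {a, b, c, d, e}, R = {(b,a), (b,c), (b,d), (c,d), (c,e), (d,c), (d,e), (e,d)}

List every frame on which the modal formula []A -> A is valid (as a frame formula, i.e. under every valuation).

Frame correspondent (Sahlqvist): forall x Rxx — i.e. reflexivity.
(F1): condition met.
(F2): fails — world p does not see itself.
(F3): fails — world a does not see itself.
Valid on: (F1).

(F1)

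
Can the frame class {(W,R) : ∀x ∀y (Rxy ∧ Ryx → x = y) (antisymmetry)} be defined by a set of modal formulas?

Modal frame validity is preserved under surjective bounded morphisms.
The 6-cycle (worlds a,b,c,d,e,f with a→b→c→d→e→f→a) is antisymmetric. Sending even-indexed worlds to • and odd-indexed worlds to ∘ is a surjective bounded morphism onto the two-world frame with •↔∘, which is not antisymmetric.
Hence antisymmetry is not modally definable.

No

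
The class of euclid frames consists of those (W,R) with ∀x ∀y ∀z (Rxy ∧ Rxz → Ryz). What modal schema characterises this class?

◇q → □◇q

A defining formula is ◇q → □◇q (the 5 axiom).
Suppose ◇q→□◇q is valid. Take Rxy, Rxz and set V(q)={y}. Then ◇q at x, so □◇q at x, so ◇q at z, so some w with Rzw has q; w=y, i.e. Rzy. By symmetry of the argument, Ryz.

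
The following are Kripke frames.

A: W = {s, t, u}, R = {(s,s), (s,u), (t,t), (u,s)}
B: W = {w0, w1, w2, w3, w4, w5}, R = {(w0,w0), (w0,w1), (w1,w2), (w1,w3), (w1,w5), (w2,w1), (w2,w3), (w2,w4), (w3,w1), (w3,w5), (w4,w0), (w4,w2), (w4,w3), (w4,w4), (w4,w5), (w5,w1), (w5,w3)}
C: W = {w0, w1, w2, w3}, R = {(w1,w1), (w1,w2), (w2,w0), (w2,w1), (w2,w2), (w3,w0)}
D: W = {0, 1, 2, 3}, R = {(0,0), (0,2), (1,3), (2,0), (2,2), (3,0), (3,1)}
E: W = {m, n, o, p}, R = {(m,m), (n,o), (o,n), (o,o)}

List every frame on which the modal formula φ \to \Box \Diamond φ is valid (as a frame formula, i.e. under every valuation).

The schema corresponds to symmetry: \forall x \forall y (Rxy \to Ryx).
A: ✓.
B: fails — Rw4w5 but not Rw5w4.
C: fails — Rw3w0 but not Rw0w3.
D: fails — R30 but not R03.
E: ✓.

A, E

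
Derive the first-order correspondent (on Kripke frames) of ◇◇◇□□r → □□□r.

∀x ∀y ∀z ((xR³y ∧ xR³z) → ∃w (yR²w ∧ z = w))

This is a Sahlqvist (Geach-type) schema ◇^3□^2r → □^3◇^0r.
Minimal-valuation argument: fix x; take any y with xR^3y and any z with xR^3z. Set V(r) to the set of worlds R-reachable from y in exactly 2 steps. Then □^2r holds at y, so the antecedent holds at x; validity forces ◇^0r at z, giving a w with zR^0w and yR^2w.
First-order correspondent: ∀x ∀y ∀z ((xR³y ∧ xR³z) → ∃w (yR²w ∧ z = w)).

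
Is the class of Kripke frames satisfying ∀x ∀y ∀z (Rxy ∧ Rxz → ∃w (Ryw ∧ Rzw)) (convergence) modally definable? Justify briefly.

Yes, by ◇□p → □◇p

The condition is convergence. A defining modal formula is ◇□p → □◇p.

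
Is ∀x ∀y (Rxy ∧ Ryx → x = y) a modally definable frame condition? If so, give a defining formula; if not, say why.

If a class were modally definable it would be closed under surjective bounded morphisms (Goldblatt–Thomason).
The 6-cycle (worlds w0,w1,w2,w3,w4,w5 with w0→w1→w2→w3→w4→w5→w0) is antisymmetric. Sending even-indexed worlds to s and odd-indexed worlds to t is a surjective bounded morphism onto the two-world frame with s↔t, which is not antisymmetric.
So the class is not modally definable.

Not definable by any modal formula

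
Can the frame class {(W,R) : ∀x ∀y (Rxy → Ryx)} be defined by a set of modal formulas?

Yes — defined by r → □◇r

The condition is symmetry. A defining modal formula is r → □◇r.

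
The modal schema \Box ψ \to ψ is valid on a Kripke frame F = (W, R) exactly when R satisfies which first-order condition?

Reflexivity

Suppose □ψ→ψ is valid. At any x set V(ψ)={w : Rxw}. Then □ψ holds at x, so ψ holds at x, i.e. Rxx.
Conversely, any frame satisfying \forall x Rxx validates the schema.
So the correspondent is reflexivity.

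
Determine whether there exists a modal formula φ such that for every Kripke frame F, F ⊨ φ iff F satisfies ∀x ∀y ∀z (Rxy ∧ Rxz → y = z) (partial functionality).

Yes, by ◇p → □p

The condition is partial functionality. A defining modal formula is ◇p → □p.
Suppose ◇p→□p is valid. Take Rxy, Rxz and set V(p)={y}. Then ◇p at x, so □p at x, so p at z, i.e. z=y.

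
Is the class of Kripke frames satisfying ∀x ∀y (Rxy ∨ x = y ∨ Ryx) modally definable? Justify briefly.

Modal frame validity is preserved under disjoint unions.
Take 4 disjoint single-world reflexive frames: each is trivially connected, but their disjoint union has 4 worlds with no edge between distinct components, so it is not connected.
So the class is not modally definable.

No — not modally definable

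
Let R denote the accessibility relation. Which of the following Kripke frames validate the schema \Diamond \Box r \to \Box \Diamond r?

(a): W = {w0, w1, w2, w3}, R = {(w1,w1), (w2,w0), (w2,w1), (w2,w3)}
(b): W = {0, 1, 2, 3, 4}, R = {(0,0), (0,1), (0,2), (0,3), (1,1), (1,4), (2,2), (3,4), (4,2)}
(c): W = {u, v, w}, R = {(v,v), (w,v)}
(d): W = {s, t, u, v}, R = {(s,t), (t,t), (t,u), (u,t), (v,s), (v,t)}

Frame correspondent (Sahlqvist): \forall x \forall y \forall z (Rxy \wedge Rxz \to \exists w (Ryw \wedge Rzw)) — i.e. convergence.
(a): fails — Rw2w0 and Rw2w0 but w0 and w0 have no common successor.
(b): fails — R00 and R03 but 0 and 3 have no common successor.
(c): holds.
(d): holds.

(c), (d)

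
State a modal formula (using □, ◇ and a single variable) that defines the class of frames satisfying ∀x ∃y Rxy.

□p → ◇p

A defining formula is □p → ◇p (the D axiom).
Suppose □p→◇p is valid. At any x set V(p)=W. Then □p at x, so ◇p at x, so x has a successor.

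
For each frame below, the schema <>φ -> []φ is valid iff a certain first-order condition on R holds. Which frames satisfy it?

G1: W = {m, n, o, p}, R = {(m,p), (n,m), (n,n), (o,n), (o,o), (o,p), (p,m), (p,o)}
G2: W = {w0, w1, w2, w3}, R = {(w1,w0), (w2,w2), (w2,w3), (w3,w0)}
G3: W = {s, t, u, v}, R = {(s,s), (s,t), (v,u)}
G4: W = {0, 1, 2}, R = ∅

G4

Frame correspondent (Sahlqvist): forall x forall y forall z (Rxy & Rxz -> y = z) — i.e. partial functionality.
G1: fails — n sees both m and n.
G2: fails — w2 sees both w2 and w3.
G3: fails — s sees both s and t.
G4: satisfies the condition.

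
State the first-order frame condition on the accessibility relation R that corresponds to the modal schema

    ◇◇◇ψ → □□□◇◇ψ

∀x ∀y ∀z ((xR³y ∧ xR³z) → ∃w (y = w ∧ zR²w))

This is a Sahlqvist (Geach-type) schema ◇^3□^0ψ → □^3◇^2ψ.
Minimal-valuation argument: fix x; take any y with xR^3y and any z with xR^3z. Set V(ψ) to the set of worlds R-reachable from y in exactly 0 steps. Then □^0ψ holds at y, so the antecedent holds at x; validity forces ◇^2ψ at z, giving a w with zR^2w and yR^0w.
First-order correspondent: ∀x ∀y ∀z ((xR³y ∧ xR³z) → ∃w (y = w ∧ zR²w)).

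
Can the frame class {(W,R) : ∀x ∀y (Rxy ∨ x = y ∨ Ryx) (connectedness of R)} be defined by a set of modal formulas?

No

Modal frame validity is preserved under disjoint unions.
Take 3 disjoint single-world reflexive frames: each is trivially connected, but their disjoint union has 3 worlds with no edge between distinct components, so it is not connected.
So the class is not modally definable.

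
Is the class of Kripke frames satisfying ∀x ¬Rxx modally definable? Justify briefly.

No — not modally definable

Any modally definable frame class is closed under surjective bounded morphisms.
The 5-cycle (worlds a,b,c,d,e with a→b→c→d→e→a) is irreflexive, and the map sending every world to a single reflexive point • is a surjective bounded morphism (forth: every edge maps to (•,•); back: every world has a successor). So any modal formula valid on the 5-cycle is also valid on the reflexive point, which is not irreflexive.
Hence irreflexivity is not modally definable.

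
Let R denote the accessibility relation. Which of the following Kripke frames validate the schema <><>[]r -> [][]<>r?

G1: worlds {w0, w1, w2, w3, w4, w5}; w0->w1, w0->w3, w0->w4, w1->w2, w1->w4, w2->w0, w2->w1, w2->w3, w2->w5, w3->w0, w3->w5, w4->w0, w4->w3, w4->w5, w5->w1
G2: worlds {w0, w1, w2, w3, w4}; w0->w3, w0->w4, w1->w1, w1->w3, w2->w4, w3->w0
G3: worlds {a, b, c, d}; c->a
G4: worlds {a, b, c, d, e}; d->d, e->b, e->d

This is the axiom for a generalized confluence (Geach) condition; its first-order frame correspondent is forall x forall y forall z ((x R^2 y & x R^2 z) -> exists w (yRw & zRw)).
G1: fails — w0R²w0, w0R²w3 but no w with w0Rw and w3Rw.
G2: fails — w1R²w0, w1R²w3 but no w with w0Rw and w3Rw.
G3: ✓.
G4: ✓.

G3, G4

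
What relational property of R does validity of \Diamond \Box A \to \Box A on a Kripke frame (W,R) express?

This schema is equivalent to the 5 axiom ◇A → □◇A.
Its frame correspondent is the Euclidean property — \forall x \forall y \forall z (Rxy \wedge Rxz \to Ryz).

The Euclidean property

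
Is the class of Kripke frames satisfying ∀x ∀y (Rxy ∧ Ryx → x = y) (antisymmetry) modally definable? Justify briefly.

No — not modally definable

If a class were modally definable it would be closed under surjective bounded morphisms (Goldblatt–Thomason).
The 6-cycle (worlds s,t,u,v,w,x with s→t→u→v→w→x→s) is antisymmetric. Sending even-indexed worlds to • and odd-indexed worlds to ∘ is a surjective bounded morphism onto the two-world frame with •↔∘, which is not antisymmetric.
So the class is not modally definable.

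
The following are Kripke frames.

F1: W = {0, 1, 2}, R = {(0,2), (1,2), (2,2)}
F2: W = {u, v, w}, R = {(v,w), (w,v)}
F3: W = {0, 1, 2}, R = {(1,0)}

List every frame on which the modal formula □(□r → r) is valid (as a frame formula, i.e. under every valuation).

F1

The schema corresponds to shift-reflexivity: ∀x ∀y (Rxy → Ryy).
F1: ✓.
F2: fails — Rwv but not Rvv.
F3: fails — R10 but not R00.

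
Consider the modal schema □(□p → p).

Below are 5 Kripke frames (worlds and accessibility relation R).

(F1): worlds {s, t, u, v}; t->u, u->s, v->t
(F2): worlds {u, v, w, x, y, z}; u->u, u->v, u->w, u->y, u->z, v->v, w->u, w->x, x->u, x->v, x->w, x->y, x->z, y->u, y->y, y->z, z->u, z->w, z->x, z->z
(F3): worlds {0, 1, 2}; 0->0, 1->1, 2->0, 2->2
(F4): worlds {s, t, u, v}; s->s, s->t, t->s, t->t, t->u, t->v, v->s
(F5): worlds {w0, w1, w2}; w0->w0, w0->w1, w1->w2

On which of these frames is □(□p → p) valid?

This is the axiom for shift-reflexivity; its first-order frame correspondent is ∀x ∀y (Rxy → Ryy).
(F1): fails — Rus but not Rss.
(F2): fails — Rwx but not Rxx.
(F3): condition met.
(F4): fails — Rtv but not Rvv.
(F5): fails — Rw1w2 but not Rw2w2.

(F3)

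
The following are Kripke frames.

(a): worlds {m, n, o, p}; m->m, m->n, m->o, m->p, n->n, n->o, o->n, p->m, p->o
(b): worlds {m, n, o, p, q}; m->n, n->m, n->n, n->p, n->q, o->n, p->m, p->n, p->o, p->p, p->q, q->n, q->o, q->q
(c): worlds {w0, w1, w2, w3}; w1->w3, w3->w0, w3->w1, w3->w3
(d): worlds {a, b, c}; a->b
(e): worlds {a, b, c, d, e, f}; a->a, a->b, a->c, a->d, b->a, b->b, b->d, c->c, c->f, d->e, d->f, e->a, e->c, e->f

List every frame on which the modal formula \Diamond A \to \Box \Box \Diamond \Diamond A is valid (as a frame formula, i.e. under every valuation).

(d)

The schema corresponds to a generalized confluence (Geach) condition: \forall x \forall y \forall z ((xRy \wedge x R^2 z) \to \exists w (y = w \wedge z R^2 w)).
(a): fails — mRm, mR²n but no w with m=w and nR²w.
(b): fails — pRo, pR²m but no w with o=w and mR²w.
(c): fails — w1Rw3, w1R²w0 but no w with w3=w and w0R²w.
(d): condition met.
(e): fails — aRa, aR²c but no w with a=w and cR²w.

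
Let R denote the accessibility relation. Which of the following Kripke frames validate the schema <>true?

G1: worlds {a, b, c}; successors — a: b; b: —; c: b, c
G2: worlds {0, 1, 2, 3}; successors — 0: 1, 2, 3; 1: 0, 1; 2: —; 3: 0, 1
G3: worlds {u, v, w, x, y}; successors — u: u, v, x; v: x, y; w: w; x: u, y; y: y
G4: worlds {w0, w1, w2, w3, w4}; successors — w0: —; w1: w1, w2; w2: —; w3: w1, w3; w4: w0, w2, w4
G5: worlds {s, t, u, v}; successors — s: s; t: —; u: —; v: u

This is the axiom for seriality; its first-order frame correspondent is forall x exists y Rxy.
G1: fails — world b has no successor.
G2: fails — world 2 has no successor.
G3: satisfies the condition.
G4: fails — world w0 has no successor.
G5: fails — world t has no successor.
Valid on: G3.

G3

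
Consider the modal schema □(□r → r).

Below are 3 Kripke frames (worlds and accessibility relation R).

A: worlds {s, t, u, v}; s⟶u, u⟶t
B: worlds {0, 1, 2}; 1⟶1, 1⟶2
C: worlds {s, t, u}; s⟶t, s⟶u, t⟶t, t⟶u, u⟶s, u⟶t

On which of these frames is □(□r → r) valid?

none

Frame correspondent (Sahlqvist): ∀x ∀y (Rxy → Ryy) — i.e. shift-reflexivity.
A: fails — Rsu but not Ruu.
B: fails — R12 but not R22.
C: fails — Rus but not Rss.
Valid on no frame.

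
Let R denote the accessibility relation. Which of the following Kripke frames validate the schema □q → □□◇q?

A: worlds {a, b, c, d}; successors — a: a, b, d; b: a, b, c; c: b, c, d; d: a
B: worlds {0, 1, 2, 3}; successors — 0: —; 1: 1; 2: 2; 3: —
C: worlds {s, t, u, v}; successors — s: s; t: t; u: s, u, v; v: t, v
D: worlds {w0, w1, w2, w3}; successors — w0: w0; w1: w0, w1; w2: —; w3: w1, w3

Frame correspondent (Sahlqvist): ∀x ∀z (xR²z → ∃w (xRw ∧ zRw)) — i.e. a generalized confluence (Geach) condition.
A: fails — cR²d but no w with cRw and dRw.
B: ✓.
C: fails — uR²t but no w with uRw and tRw.
D: fails — w3R²w0 but no w with w3Rw and w0Rw.
Valid on: B.

B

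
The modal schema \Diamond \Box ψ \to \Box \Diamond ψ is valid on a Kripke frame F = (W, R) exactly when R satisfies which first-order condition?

Convergence

Suppose ◇□ψ→□◇ψ is valid. Take Rxy, Rxz and set V(ψ)={w : Ryw}. Then □ψ at y so ◇□ψ at x, so □◇ψ at x, so ◇ψ at z, giving w with Rzw and Ryw.
Conversely, on a frame with convergence the schema holds at every world under every valuation.
Frame condition: \forall x \forall y \forall z (Rxy \wedge Rxz \to \exists w (Ryw \wedge Rzw)).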